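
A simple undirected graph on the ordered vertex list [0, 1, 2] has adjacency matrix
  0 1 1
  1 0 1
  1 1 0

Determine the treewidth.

2

A width-2 tree decomposition is:
Bags: B1 = {0, 1, 2}
Tree: (single bag)
A single bag containing all 3 vertices is trivially a valid decomposition of width 2. Conversely, {0, 1, 2} is a clique of size 3, and the vertices of any clique must share a bag in every tree decomposition; so some bag has ≥ 3 vertices and tw(G) ≥ 2. Therefore the treewidth is 2.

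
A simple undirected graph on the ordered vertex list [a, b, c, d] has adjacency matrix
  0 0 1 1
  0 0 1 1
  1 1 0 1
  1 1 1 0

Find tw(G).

2

A width-2 tree decomposition is:
Bags: B1 = {b, c, d}  B2 = {a, c, d}
Tree: B1–B2
The largest bag has 3 vertices, giving width 2; this decomposition certifies tw(G) ≤ 2. Conversely, {a, c, d} is a clique of size 3, and the vertices of any clique must share a bag in every tree decomposition; so some bag has ≥ 3 vertices and tw(G) ≥ 2. Combining the bounds, tw(G) = 2.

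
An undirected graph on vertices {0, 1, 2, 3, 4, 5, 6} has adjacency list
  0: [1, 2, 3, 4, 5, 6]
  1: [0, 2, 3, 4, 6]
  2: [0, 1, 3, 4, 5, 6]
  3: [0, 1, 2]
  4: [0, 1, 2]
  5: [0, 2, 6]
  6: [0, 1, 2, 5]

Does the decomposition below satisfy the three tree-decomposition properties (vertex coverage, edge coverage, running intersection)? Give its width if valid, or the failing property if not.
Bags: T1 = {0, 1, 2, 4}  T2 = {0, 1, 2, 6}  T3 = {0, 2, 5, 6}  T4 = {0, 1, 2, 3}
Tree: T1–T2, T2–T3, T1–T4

Checking the three conditions: (i) the bags cover all of {0, 1, 2, 3, 4, 5, 6}; (ii) for each edge, some bag contains both endpoints; (iii) the bags containing any fixed vertex form a subtree. All hold, so the decomposition is valid with width 4 − 1 = 3.

Yes; width 3.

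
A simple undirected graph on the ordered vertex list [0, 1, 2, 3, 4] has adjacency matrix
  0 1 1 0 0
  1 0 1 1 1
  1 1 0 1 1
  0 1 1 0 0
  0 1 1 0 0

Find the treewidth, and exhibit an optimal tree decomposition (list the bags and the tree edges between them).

Treewidth 2.
One such decomposition:
Bags: B1 = {0, 1, 2}  B2 = {1, 2, 3}  B3 = {1, 2, 4}
Tree: B1–B2, B1–B3

The largest bag has 3 vertices, giving width 2; this decomposition certifies tw(G) ≤ 2. For the lower bound, the 3 vertices {0, 1, 2} are pairwise adjacent, and any tree decomposition puts a clique entirely inside one bag — forcing width ≥ 2. The upper and lower bounds meet at 2, so that is the treewidth.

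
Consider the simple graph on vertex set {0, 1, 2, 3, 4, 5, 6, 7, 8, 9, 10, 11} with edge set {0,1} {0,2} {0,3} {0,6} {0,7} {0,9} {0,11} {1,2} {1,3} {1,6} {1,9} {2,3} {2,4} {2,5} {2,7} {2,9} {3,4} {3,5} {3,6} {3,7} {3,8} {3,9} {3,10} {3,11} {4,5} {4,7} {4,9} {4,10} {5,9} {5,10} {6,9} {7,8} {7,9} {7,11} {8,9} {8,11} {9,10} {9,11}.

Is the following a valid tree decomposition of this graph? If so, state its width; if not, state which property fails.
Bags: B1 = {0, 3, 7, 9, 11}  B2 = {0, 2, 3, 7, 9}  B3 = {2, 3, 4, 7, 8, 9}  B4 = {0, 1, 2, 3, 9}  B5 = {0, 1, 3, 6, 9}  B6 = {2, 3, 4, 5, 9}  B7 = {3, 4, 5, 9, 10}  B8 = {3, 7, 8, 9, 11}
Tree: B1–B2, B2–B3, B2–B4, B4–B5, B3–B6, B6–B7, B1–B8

A tree decomposition must satisfy three properties: every vertex lies in some bag; for every edge, both endpoints lie together in some bag; and for every vertex, the bags containing it form a connected subtree. Here bags containing vertex 8 are not connected in the tree, so the decomposition is invalid.

No — bags containing vertex 8 are not connected in the tree.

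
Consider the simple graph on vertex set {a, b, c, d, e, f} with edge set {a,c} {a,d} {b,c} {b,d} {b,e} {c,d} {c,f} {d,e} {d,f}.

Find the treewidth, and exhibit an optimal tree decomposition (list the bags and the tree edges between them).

Treewidth 2.
One optimal decomposition is:
Bags: B1 = {c, d, f}  B2 = {b, c, d}  B3 = {a, c, d}  B4 = {b, d, e}
Tree: B1–B2, B2–B3, B2–B4

Every bag has size at most 3, so the width is 3 − 1 = 2 and tw(G) ≤ 2. On the other hand G contains the 3-clique {b, d, e}. A clique must lie in a single bag of any decomposition, so no decomposition can have width below 2. Combining the bounds, tw(G) = 2.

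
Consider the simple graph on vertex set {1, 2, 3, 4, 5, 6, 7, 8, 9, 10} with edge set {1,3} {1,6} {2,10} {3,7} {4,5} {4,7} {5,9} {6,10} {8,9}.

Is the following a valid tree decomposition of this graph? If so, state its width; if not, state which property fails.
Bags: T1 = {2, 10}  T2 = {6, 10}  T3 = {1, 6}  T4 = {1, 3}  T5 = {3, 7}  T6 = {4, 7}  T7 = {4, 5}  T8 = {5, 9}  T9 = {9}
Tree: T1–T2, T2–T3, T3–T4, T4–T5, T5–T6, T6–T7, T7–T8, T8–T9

No — vertex 8 appears in no bag.

A tree decomposition must satisfy three properties: every vertex lies in some bag; for every edge, both endpoints lie together in some bag; and for every vertex, the bags containing it form a connected subtree. Here vertex 8 appears in no bag, so the decomposition is invalid.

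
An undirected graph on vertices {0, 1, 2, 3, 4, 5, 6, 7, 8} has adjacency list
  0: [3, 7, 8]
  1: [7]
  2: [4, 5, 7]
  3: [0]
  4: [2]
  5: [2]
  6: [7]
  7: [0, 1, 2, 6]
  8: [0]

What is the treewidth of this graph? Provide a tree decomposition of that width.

The largest bag has 2 vertices, giving width 1; this decomposition certifies tw(G) ≤ 1. Any graph with an edge has treewidth ≥ 1, and G has the edge 2–7. Combining the bounds, tw(G) = 1.

Treewidth 1.
One such decomposition:
Bags: B1 = {2, 7}  B2 = {1, 7}  B3 = {2, 4}  B4 = {6, 7}  B5 = {2, 5}  B6 = {0, 7}  B7 = {0, 3}  B8 = {0, 8}
Tree: B1–B2, B1–B3, B1–B4, B1–B5, B4–B6, B6–B7, B7–B8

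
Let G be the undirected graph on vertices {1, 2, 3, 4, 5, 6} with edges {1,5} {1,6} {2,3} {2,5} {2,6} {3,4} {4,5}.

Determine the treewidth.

A width-2 tree decomposition is:
Bags: B1 = {1, 5, 6}  B2 = {2, 5, 6}  B3 = {2, 4, 5}  B4 = {2, 3, 4}
Tree: B1–B2, B2–B3, B3–B4
The largest bag has 3 vertices, giving width 2; this decomposition certifies tw(G) ≤ 2. For the lower bound, G contains the cycle 1–6–2–5–1, so G is not a forest; only forests have treewidth ≤ 1, hence tw(G) ≥ 2. Hence tw(G) = 2 exactly.

2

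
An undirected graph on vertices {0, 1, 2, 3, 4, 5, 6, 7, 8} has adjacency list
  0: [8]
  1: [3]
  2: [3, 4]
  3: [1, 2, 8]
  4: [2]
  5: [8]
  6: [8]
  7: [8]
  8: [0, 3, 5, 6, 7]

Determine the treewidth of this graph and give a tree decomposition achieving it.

Each bag holds 2 vertices, so the decomposition has width 1, which upper-bounds the treewidth. G has an edge, so its treewidth is at least 1. Hence tw(G) = 1 exactly.

Treewidth 1.
One optimal decomposition is:
Bags: B1 = {3, 8}  B2 = {7, 8}  B3 = {0, 8}  B4 = {2, 3}  B5 = {6, 8}  B6 = {1, 3}  B7 = {5, 8}  B8 = {2, 4}
Tree: B1–B2, B2–B3, B1–B4, B2–B5, B4–B6, B5–B7, B4–B8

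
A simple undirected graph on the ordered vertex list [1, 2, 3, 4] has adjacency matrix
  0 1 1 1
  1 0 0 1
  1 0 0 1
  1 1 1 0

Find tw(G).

2

A width-2 tree decomposition is:
Bags: B1 = {1, 3, 4}  B2 = {1, 2, 4}
Tree: B1–B2
The largest bag has 3 vertices, giving width 2; this decomposition certifies tw(G) ≤ 2. Conversely, {1, 2, 4} is a clique of size 3, and the vertices of any clique must share a bag in every tree decomposition; so some bag has ≥ 3 vertices and tw(G) ≥ 2. Hence tw(G) = 2 exactly.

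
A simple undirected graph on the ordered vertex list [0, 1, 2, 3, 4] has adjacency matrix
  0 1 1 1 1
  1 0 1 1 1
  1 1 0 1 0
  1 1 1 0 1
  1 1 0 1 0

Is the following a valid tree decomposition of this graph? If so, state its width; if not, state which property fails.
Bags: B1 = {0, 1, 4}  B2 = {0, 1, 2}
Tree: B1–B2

A tree decomposition must satisfy three properties: every vertex lies in some bag; for every edge, both endpoints lie together in some bag; and for every vertex, the bags containing it form a connected subtree. Here vertex 3 appears in no bag, so the decomposition is invalid.

No — vertex 3 appears in no bag.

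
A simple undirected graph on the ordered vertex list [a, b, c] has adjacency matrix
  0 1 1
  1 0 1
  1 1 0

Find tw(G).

2

A width-2 tree decomposition is:
Bags: B1 = {a, b, c}
Tree: (single bag)
A single bag containing all 3 vertices is trivially a valid decomposition of width 2. On the other hand G contains the 3-clique {a, b, c}. A clique must lie in a single bag of any decomposition, so no decomposition can have width below 2. Therefore the treewidth is 2.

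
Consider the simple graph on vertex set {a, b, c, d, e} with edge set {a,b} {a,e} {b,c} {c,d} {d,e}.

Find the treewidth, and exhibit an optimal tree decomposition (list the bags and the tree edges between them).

Treewidth 2.
One optimal decomposition is:
Bags: B1 = {a, d, e}  B2 = {a, c, d}  B3 = {a, b, c}
Tree: B1–B2, B2–B3

Each bag holds 3 vertices, so the decomposition has width 2, which upper-bounds the treewidth. Since a–e–d–c–b–a is a cycle in G, G is not acyclic. Forests are exactly the graphs of treewidth ≤ 1, so tw(G) ≥ 2. Combining the bounds, tw(G) = 2.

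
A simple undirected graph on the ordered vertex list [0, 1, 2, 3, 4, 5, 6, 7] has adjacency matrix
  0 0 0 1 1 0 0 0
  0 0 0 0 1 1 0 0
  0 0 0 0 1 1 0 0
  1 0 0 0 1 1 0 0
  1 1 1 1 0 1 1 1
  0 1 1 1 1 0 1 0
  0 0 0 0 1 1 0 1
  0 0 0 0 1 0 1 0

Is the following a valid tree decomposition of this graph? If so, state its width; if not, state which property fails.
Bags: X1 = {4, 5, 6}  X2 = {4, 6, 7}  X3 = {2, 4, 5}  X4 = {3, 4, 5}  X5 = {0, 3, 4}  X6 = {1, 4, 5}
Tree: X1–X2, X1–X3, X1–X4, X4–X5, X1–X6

Yes; width 2.

Vertex coverage: the bags together contain {0, 1, 2, 3, 4, 5, 6, 7}, the full vertex set. Edge coverage: each edge of G has both endpoints in at least one bag. Running intersection: for every vertex, the bags containing it form a connected subtree. All three properties hold, so this is a valid tree decomposition of width max|bag| − 1 = 2, and hence tw(G) ≤ 2.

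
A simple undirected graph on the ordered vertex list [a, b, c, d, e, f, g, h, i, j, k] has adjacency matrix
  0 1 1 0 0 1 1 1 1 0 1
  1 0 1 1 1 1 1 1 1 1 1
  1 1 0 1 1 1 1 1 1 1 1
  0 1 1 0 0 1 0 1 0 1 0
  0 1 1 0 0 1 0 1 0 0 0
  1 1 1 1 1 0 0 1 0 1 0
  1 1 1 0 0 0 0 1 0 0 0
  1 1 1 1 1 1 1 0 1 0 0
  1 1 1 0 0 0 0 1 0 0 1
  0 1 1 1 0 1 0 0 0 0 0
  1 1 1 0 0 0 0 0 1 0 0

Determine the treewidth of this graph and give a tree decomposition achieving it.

The largest bag has 5 vertices, giving width 4; this decomposition certifies tw(G) ≤ 4. On the other hand G contains the 5-clique {b, c, d, f, j}. A clique must lie in a single bag of any decomposition, so no decomposition can have width below 4. Hence tw(G) = 4 exactly.

Treewidth 4.
One such decomposition:
Bags: B1 = {b, c, d, f, h}  B2 = {b, c, d, f, j}  B3 = {a, b, c, f, h}  B4 = {a, b, c, h, i}  B5 = {b, c, e, f, h}  B6 = {a, b, c, i, k}  B7 = {a, b, c, g, h}
Tree: B1–B2, B1–B3, B3–B4, B3–B5, B4–B6, B3–B7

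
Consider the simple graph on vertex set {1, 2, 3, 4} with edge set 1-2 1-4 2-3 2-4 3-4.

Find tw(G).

2

A width-2 tree decomposition is:
Bags: B1 = {1, 2, 4}  B2 = {2, 3, 4}
Tree: B1–B2
Each bag holds 3 vertices, so the decomposition has width 2, which upper-bounds the treewidth. Conversely, {1, 2, 4} is a clique of size 3, and the vertices of any clique must share a bag in every tree decomposition; so some bag has ≥ 3 vertices and tw(G) ≥ 2. Combining the bounds, tw(G) = 2.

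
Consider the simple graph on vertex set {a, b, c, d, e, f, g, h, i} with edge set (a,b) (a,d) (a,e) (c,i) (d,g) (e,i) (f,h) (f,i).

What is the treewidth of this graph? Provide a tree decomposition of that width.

Every bag has size at most 2, so the width is 2 − 1 = 1 and tw(G) ≤ 1. Any graph with an edge has treewidth ≥ 1, and G has the edge e–a. The upper and lower bounds meet at 1, so that is the treewidth.

Treewidth 1.
One optimal decomposition is:
Bags: B1 = {a, e}  B2 = {e, i}  B3 = {a, d}  B4 = {f, i}  B5 = {d, g}  B6 = {a, b}  B7 = {c, i}  B8 = {f, h}
Tree: B1–B2, B1–B3, B2–B4, B3–B5, B3–B6, B2–B7, B4–B8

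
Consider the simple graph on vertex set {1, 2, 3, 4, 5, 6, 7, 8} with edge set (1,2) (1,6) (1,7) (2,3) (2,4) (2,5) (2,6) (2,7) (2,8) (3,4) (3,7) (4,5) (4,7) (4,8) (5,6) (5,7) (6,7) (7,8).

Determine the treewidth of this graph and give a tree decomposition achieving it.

The largest bag has 4 vertices, giving width 3; this decomposition certifies tw(G) ≤ 3. For the lower bound, the 4 vertices {1, 2, 6, 7} are pairwise adjacent, and any tree decomposition puts a clique entirely inside one bag — forcing width ≥ 3. Hence tw(G) = 3 exactly.

Treewidth 3.
One such decomposition:
Bags: B1 = {2, 4, 7, 8}  B2 = {2, 3, 4, 7}  B3 = {2, 4, 5, 7}  B4 = {2, 5, 6, 7}  B5 = {1, 2, 6, 7}
Tree: B1–B2, B1–B3, B3–B4, B4–B5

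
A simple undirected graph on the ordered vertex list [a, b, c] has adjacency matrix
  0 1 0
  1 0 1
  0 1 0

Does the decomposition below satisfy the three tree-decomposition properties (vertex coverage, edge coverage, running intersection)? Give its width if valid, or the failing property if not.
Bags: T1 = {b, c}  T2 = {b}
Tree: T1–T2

A tree decomposition must satisfy three properties: every vertex lies in some bag; for every edge, both endpoints lie together in some bag; and for every vertex, the bags containing it form a connected subtree. Here vertex a appears in no bag, so the decomposition is invalid.

No — vertex a appears in no bag.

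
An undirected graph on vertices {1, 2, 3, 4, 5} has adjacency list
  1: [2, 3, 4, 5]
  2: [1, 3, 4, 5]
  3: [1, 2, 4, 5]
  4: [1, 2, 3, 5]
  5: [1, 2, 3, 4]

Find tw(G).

4

A width-4 tree decomposition is:
Bags: B1 = {1, 2, 3, 4, 5}
Tree: (single bag)
With just one bag of size 5, the width is 5 − 1 = 4, so tw(G) ≤ 4. Conversely, {1, 2, 3, 4, 5} is a clique of size 5, and the vertices of any clique must share a bag in every tree decomposition; so some bag has ≥ 5 vertices and tw(G) ≥ 4. Hence tw(G) = 4 exactly.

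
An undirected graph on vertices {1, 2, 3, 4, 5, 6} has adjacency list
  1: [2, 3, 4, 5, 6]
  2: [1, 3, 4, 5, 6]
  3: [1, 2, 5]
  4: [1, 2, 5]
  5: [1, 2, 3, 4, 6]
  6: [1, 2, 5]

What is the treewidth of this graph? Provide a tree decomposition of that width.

Treewidth 3.
One such decomposition:
Bags: B1 = {1, 2, 5, 6}  B2 = {1, 2, 3, 5}  B3 = {1, 2, 4, 5}
Tree: B1–B2, B2–B3

The largest bag has 4 vertices, giving width 3; this decomposition certifies tw(G) ≤ 3. On the other hand G contains the 4-clique {1, 2, 3, 5}. A clique must lie in a single bag of any decomposition, so no decomposition can have width below 3. The upper and lower bounds meet at 3, so that is the treewidth.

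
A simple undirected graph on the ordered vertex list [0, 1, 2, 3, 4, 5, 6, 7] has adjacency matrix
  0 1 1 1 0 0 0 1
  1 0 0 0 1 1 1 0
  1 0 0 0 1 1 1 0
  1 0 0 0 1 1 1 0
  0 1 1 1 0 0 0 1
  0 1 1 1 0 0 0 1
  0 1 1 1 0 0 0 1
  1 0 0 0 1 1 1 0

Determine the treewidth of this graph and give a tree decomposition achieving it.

Treewidth 4.
One such decomposition:
Bags: B1 = {0, 3, 4, 5, 6}  B2 = {0, 4, 5, 6, 7}  B3 = {0, 2, 4, 5, 6}  B4 = {0, 1, 4, 5, 6}
Tree: B1–B2, B2–B3, B3–B4

Each bag holds 5 vertices, so the decomposition has width 4, which upper-bounds the treewidth. For the lower bound: the 5 vertex sets {3,6}, {5,7}, {0,2}, {4}, {1} are disjoint, each induces a connected subgraph, and every pair is joined by at least one edge of G. Contracting each set to a single vertex therefore yields K_{5} as a minor, and since treewidth is minor-monotone, tw(G) ≥ tw(K_{5}) = 4. The upper and lower bounds meet at 4, so that is the treewidth.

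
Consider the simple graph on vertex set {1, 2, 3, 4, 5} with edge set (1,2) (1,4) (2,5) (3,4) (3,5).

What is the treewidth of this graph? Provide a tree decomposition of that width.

The largest bag has 3 vertices, giving width 2; this decomposition certifies tw(G) ≤ 2. Since 5–3–4–1–2–5 is a cycle in G, G is not acyclic. Forests are exactly the graphs of treewidth ≤ 1, so tw(G) ≥ 2. Therefore the treewidth is 2.

Treewidth 2.
One optimal decomposition is:
Bags: B1 = {3, 4, 5}  B2 = {1, 4, 5}  B3 = {1, 2, 5}
Tree: B1–B2, B2–B3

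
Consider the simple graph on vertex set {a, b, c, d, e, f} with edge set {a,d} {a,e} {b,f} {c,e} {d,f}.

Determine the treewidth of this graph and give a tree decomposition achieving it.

The largest bag has 2 vertices, giving width 1; this decomposition certifies tw(G) ≤ 1. Any graph with an edge has treewidth ≥ 1, and G has the edge b–f. Combining the bounds, tw(G) = 1.

Treewidth 1.
Bags: B1 = {b, f}  B2 = {d, f}  B3 = {a, d}  B4 = {a, e}  B5 = {c, e}
Tree: B1–B2, B2–B3, B3–B4, B4–B5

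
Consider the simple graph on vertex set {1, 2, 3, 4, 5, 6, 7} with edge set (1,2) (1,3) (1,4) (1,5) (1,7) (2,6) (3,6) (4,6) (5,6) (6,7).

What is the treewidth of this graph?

2

A width-2 tree decomposition is:
Bags: B1 = {1, 2, 6}  B2 = {1, 6, 7}  B3 = {1, 5, 6}  B4 = {1, 4, 6}  B5 = {1, 3, 6}
Tree: B1–B2, B2–B3, B3–B4, B4–B5
Each bag holds 3 vertices, so the decomposition has width 2, which upper-bounds the treewidth. Since 6–2–1–7–6 is a cycle in G, G is not acyclic. Forests are exactly the graphs of treewidth ≤ 1, so tw(G) ≥ 2. The upper and lower bounds meet at 2, so that is the treewidth.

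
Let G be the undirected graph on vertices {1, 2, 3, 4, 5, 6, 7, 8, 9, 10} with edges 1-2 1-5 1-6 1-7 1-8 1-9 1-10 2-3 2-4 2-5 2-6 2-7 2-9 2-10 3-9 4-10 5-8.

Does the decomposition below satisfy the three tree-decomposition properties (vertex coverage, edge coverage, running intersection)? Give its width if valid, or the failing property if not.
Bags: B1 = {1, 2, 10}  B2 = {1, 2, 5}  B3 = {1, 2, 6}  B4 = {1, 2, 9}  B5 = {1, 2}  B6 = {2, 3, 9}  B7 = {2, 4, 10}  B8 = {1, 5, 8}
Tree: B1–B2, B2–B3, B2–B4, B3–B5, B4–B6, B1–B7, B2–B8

A tree decomposition must satisfy three properties: every vertex lies in some bag; for every edge, both endpoints lie together in some bag; and for every vertex, the bags containing it form a connected subtree. Here vertex 7 appears in no bag, so the decomposition is invalid.

No — vertex 7 appears in no bag.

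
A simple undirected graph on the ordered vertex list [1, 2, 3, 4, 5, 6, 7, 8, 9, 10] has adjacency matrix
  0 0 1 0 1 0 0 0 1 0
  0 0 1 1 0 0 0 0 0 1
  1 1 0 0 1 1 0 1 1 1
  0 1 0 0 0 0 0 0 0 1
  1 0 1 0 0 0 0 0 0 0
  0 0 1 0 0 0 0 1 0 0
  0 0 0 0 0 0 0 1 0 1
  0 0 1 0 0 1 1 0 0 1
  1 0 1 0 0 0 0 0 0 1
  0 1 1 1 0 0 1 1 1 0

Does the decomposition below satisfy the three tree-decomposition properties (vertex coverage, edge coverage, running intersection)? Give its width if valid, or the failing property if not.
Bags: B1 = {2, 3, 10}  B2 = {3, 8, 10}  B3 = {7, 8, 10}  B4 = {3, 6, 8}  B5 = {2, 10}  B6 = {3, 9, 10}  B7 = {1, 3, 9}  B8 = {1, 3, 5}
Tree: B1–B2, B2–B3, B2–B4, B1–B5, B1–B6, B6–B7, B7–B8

A tree decomposition must satisfy three properties: every vertex lies in some bag; for every edge, both endpoints lie together in some bag; and for every vertex, the bags containing it form a connected subtree. Here vertex 4 appears in no bag, so the decomposition is invalid.

No — vertex 4 appears in no bag.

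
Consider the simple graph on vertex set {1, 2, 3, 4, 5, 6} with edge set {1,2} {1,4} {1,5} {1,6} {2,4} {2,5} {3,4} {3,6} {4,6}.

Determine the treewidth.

A width-2 tree decomposition is:
Bags: B1 = {1, 2, 5}  B2 = {1, 2, 4}  B3 = {1, 4, 6}  B4 = {3, 4, 6}
Tree: B1–B2, B2–B3, B3–B4
Each bag holds 3 vertices, so the decomposition has width 2, which upper-bounds the treewidth. For the lower bound, the 3 vertices {1, 2, 4} are pairwise adjacent, and any tree decomposition puts a clique entirely inside one bag — forcing width ≥ 2. The upper and lower bounds meet at 2, so that is the treewidth.

2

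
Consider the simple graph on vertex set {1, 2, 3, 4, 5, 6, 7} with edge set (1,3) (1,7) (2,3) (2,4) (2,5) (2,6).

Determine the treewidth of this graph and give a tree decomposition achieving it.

Each bag holds 2 vertices, so the decomposition has width 1, which upper-bounds the treewidth. Any graph with an edge has treewidth ≥ 1, and G has the edge 2–4. Therefore the treewidth is 1.

Treewidth 1.
One such decomposition:
Bags: B1 = {2, 4}  B2 = {2, 6}  B3 = {2, 3}  B4 = {1, 3}  B5 = {1, 7}  B6 = {2, 5}
Tree: B1–B2, B2–B3, B3–B4, B4–B5, B3–B6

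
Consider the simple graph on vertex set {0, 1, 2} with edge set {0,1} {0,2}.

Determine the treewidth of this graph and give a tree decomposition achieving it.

The largest bag has 2 vertices, giving width 1; this decomposition certifies tw(G) ≤ 1. Since G has at least one edge (e.g. 2–0), it is not an edgeless graph, so tw(G) ≥ 1. Therefore the treewidth is 1.

Treewidth 1.
One such decomposition:
Bags: B1 = {0, 2}  B2 = {0, 1}
Tree: B1–B2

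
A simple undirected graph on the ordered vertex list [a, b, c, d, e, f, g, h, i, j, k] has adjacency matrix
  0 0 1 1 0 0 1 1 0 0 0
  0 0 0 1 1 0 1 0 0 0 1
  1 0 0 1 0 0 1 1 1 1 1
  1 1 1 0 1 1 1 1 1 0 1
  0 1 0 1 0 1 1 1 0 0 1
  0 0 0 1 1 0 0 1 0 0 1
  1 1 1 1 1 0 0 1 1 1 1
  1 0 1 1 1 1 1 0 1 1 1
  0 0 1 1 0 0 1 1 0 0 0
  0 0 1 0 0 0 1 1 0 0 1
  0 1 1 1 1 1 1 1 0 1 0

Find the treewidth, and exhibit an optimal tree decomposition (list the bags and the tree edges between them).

Treewidth 4.
One such decomposition:
Bags: B1 = {c, g, h, j, k}  B2 = {c, d, g, h, k}  B3 = {a, c, d, g, h}  B4 = {d, e, g, h, k}  B5 = {b, d, e, g, k}  B6 = {c, d, g, h, i}  B7 = {d, e, f, h, k}
Tree: B1–B2, B2–B3, B2–B4, B4–B5, B2–B6, B4–B7

Each bag holds 5 vertices, so the decomposition has width 4, which upper-bounds the treewidth. Conversely, {d, e, g, h, k} is a clique of size 5, and the vertices of any clique must share a bag in every tree decomposition; so some bag has ≥ 5 vertices and tw(G) ≥ 4. Hence tw(G) = 4 exactly.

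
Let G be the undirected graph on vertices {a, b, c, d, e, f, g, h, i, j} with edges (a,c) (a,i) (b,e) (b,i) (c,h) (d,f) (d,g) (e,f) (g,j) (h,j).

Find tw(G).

2

A width-2 tree decomposition is:
Bags: B1 = {a, c, i}  B2 = {c, h, i}  B3 = {h, i, j}  B4 = {g, i, j}  B5 = {d, g, i}  B6 = {d, f, i}  B7 = {e, f, i}  B8 = {b, e, i}
Tree: B1–B2, B2–B3, B3–B4, B4–B5, B5–B6, B6–B7, B7–B8
The largest bag has 3 vertices, giving width 2; this decomposition certifies tw(G) ≤ 2. Since i–a–c–h–j–g–d–f–e–b–i is a cycle in G, G is not acyclic. Forests are exactly the graphs of treewidth ≤ 1, so tw(G) ≥ 2. The upper and lower bounds meet at 2, so that is the treewidth.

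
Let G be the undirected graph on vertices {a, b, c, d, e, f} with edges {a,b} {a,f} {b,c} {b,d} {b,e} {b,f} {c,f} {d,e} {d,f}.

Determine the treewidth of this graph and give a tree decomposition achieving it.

Treewidth 2.
Bags: B1 = {b, d, f}  B2 = {b, d, e}  B3 = {a, b, f}  B4 = {b, c, f}
Tree: B1–B2, B1–B3, B1–B4

Every bag has size at most 3, so the width is 3 − 1 = 2 and tw(G) ≤ 2. For the lower bound, the 3 vertices {b, d, e} are pairwise adjacent, and any tree decomposition puts a clique entirely inside one bag — forcing width ≥ 2. Therefore the treewidth is 2.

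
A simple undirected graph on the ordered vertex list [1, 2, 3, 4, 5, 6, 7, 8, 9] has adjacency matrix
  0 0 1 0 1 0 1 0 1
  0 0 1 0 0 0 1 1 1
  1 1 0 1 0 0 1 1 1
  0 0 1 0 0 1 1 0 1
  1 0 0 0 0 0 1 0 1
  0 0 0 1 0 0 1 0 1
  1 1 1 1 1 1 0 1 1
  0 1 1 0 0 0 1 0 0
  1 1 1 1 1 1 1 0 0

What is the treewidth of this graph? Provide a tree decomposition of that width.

Treewidth 3.
One optimal decomposition is:
Bags: B1 = {1, 3, 7, 9}  B2 = {2, 3, 7, 9}  B3 = {1, 5, 7, 9}  B4 = {3, 4, 7, 9}  B5 = {4, 6, 7, 9}  B6 = {2, 3, 7, 8}
Tree: B1–B2, B1–B3, B1–B4, B4–B5, B2–B6

Each bag holds 4 vertices, so the decomposition has width 3, which upper-bounds the treewidth. Conversely, {2, 3, 7, 8} is a clique of size 4, and the vertices of any clique must share a bag in every tree decomposition; so some bag has ≥ 4 vertices and tw(G) ≥ 3. Hence tw(G) = 3 exactly.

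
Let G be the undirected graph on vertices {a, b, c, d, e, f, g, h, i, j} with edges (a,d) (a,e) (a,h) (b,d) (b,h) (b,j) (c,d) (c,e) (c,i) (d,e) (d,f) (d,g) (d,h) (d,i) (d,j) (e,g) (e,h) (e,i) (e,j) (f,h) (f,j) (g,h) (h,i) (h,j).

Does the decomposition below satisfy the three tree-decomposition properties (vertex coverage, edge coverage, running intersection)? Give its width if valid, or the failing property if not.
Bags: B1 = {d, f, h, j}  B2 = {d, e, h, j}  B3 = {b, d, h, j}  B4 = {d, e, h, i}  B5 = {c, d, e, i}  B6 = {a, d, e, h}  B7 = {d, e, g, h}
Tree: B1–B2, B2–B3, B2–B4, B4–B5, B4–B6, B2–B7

Vertex coverage: the bags together contain {a, b, c, d, e, f, g, h, i, j}, the full vertex set. Edge coverage: each edge of G has both endpoints in at least one bag. Running intersection: for every vertex, the bags containing it form a connected subtree. All three properties hold, so this is a valid tree decomposition of width max|bag| − 1 = 3, and hence tw(G) ≤ 3.

Yes; width 3.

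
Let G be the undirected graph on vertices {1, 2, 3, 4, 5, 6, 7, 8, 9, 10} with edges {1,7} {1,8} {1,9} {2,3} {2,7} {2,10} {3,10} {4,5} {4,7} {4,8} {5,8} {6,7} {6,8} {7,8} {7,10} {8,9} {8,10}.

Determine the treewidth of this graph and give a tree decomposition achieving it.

Each bag holds 3 vertices, so the decomposition has width 2, which upper-bounds the treewidth. Conversely, {1, 8, 9} is a clique of size 3, and the vertices of any clique must share a bag in every tree decomposition; so some bag has ≥ 3 vertices and tw(G) ≥ 2. Combining the bounds, tw(G) = 2.

Treewidth 2.
One such decomposition:
Bags: B1 = {7, 8, 10}  B2 = {6, 7, 8}  B3 = {1, 7, 8}  B4 = {4, 7, 8}  B5 = {4, 5, 8}  B6 = {2, 7, 10}  B7 = {2, 3, 10}  B8 = {1, 8, 9}
Tree: B1–B2, B2–B3, B2–B4, B4–B5, B1–B6, B6–B7, B3–B8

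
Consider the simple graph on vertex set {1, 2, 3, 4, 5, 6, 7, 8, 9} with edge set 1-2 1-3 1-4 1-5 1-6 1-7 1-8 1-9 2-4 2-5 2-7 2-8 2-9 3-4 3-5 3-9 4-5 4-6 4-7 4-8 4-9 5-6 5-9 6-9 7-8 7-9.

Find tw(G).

4

A width-4 tree decomposition is:
Bags: B1 = {1, 2, 4, 7, 9}  B2 = {1, 2, 4, 5, 9}  B3 = {1, 2, 4, 7, 8}  B4 = {1, 4, 5, 6, 9}  B5 = {1, 3, 4, 5, 9}
Tree: B1–B2, B1–B3, B2–B4, B4–B5
Each bag holds 5 vertices, so the decomposition has width 4, which upper-bounds the treewidth. On the other hand G contains the 5-clique {1, 2, 4, 7, 8}. A clique must lie in a single bag of any decomposition, so no decomposition can have width below 4. Therefore the treewidth is 4.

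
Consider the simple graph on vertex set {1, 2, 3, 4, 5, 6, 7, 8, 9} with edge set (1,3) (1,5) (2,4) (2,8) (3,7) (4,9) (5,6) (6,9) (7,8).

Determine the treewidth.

2

A width-2 tree decomposition is:
Bags: B1 = {4, 6, 9}  B2 = {2, 4, 6}  B3 = {2, 6, 8}  B4 = {6, 7, 8}  B5 = {3, 6, 7}  B6 = {1, 3, 6}  B7 = {1, 5, 6}
Tree: B1–B2, B2–B3, B3–B4, B4–B5, B5–B6, B6–B7
The largest bag has 3 vertices, giving width 2; this decomposition certifies tw(G) ≤ 2. Since 6–9–4–2–8–7–3–1–5–6 is a cycle in G, G is not acyclic. Forests are exactly the graphs of treewidth ≤ 1, so tw(G) ≥ 2. Combining the bounds, tw(G) = 2.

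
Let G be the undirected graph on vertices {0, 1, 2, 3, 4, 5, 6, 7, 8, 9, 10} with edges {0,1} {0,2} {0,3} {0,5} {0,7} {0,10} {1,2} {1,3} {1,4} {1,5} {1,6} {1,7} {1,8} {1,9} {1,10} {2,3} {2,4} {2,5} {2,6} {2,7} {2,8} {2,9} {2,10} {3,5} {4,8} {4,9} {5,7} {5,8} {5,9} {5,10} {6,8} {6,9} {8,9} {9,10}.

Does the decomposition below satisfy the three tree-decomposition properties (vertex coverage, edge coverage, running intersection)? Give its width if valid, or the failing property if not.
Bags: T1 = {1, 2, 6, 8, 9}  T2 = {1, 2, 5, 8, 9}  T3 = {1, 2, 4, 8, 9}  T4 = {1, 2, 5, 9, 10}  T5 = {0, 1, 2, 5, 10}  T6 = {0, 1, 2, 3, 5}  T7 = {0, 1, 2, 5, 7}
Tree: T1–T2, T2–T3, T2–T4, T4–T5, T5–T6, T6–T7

Every vertex of G appears in some bag (union = {0, 1, 2, 3, 4, 5, 6, 7, 8, 9, 10}); every edge is covered by a bag; and for each vertex v the set of bags containing v is connected in the bag tree. The decomposition is therefore valid. The largest bag has 5 vertices, so the width is 4.

Yes; width 4.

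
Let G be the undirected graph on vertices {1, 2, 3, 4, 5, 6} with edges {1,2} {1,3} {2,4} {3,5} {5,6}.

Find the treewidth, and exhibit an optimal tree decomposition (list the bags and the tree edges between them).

Treewidth 1.
Bags: B1 = {2, 4}  B2 = {1, 2}  B3 = {1, 3}  B4 = {3, 5}  B5 = {5, 6}
Tree: B1–B2, B2–B3, B3–B4, B4–B5

Each bag holds 2 vertices, so the decomposition has width 1, which upper-bounds the treewidth. Since G has at least one edge (e.g. 4–2), it is not an edgeless graph, so tw(G) ≥ 1. Hence tw(G) = 1 exactly.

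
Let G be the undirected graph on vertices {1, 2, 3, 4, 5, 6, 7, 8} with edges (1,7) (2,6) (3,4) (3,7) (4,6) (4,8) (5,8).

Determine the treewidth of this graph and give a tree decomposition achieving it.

Every bag has size at most 2, so the width is 2 − 1 = 1 and tw(G) ≤ 1. G has an edge, so its treewidth is at least 1. Combining the bounds, tw(G) = 1.

Treewidth 1.
Bags: B1 = {3, 7}  B2 = {1, 7}  B3 = {3, 4}  B4 = {4, 8}  B5 = {4, 6}  B6 = {5, 8}  B7 = {2, 6}
Tree: B1–B2, B1–B3, B3–B4, B4–B5, B4–B6, B5–B7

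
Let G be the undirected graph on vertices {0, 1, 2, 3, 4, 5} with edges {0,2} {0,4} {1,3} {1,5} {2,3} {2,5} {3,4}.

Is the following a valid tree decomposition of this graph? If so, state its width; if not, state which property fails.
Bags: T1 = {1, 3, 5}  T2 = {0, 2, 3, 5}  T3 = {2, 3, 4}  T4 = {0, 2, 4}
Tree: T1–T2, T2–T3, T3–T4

No — bags containing vertex 0 are not connected in the tree.

A tree decomposition must satisfy three properties: every vertex lies in some bag; for every edge, both endpoints lie together in some bag; and for every vertex, the bags containing it form a connected subtree. Here bags containing vertex 0 are not connected in the tree, so the decomposition is invalid.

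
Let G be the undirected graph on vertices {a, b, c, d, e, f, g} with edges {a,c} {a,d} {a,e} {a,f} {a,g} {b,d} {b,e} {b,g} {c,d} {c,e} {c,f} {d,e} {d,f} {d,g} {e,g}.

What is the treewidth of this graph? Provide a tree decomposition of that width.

The largest bag has 4 vertices, giving width 3; this decomposition certifies tw(G) ≤ 3. Conversely, {a, d, e, g} is a clique of size 4, and the vertices of any clique must share a bag in every tree decomposition; so some bag has ≥ 4 vertices and tw(G) ≥ 3. Hence tw(G) = 3 exactly.

Treewidth 3.
One optimal decomposition is:
Bags: B1 = {a, d, e, g}  B2 = {a, c, d, e}  B3 = {a, c, d, f}  B4 = {b, d, e, g}
Tree: B1–B2, B2–B3, B1–B4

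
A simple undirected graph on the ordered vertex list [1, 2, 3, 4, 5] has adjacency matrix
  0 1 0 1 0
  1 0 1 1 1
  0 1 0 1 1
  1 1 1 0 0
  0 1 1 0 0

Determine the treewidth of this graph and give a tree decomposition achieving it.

The largest bag has 3 vertices, giving width 2; this decomposition certifies tw(G) ≤ 2. For the lower bound, the 3 vertices {1, 2, 4} are pairwise adjacent, and any tree decomposition puts a clique entirely inside one bag — forcing width ≥ 2. Therefore the treewidth is 2.

Treewidth 2.
One such decomposition:
Bags: B1 = {2, 3, 4}  B2 = {2, 3, 5}  B3 = {1, 2, 4}
Tree: B1–B2, B1–B3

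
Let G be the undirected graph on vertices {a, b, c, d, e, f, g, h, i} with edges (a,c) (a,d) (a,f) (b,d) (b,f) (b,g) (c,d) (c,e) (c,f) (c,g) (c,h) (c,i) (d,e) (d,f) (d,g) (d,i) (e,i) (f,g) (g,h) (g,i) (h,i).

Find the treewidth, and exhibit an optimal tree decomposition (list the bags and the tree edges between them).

Treewidth 3.
One such decomposition:
Bags: B1 = {c, g, h, i}  B2 = {c, d, g, i}  B3 = {c, d, e, i}  B4 = {c, d, f, g}  B5 = {b, d, f, g}  B6 = {a, c, d, f}
Tree: B1–B2, B2–B3, B2–B4, B4–B5, B4–B6

Each bag holds 4 vertices, so the decomposition has width 3, which upper-bounds the treewidth. On the other hand G contains the 4-clique {c, d, e, i}. A clique must lie in a single bag of any decomposition, so no decomposition can have width below 3. Combining the bounds, tw(G) = 3.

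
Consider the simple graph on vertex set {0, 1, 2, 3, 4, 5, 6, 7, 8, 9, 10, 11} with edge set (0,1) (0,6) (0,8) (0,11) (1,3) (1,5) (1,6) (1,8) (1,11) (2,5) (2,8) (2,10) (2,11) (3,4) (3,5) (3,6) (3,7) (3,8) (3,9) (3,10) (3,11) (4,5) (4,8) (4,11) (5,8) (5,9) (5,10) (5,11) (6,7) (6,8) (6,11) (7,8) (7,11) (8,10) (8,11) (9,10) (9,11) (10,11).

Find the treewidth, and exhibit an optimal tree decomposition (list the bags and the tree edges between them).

Treewidth 4.
Bags: B1 = {1, 3, 5, 8, 11}  B2 = {3, 4, 5, 8, 11}  B3 = {3, 5, 8, 10, 11}  B4 = {2, 5, 8, 10, 11}  B5 = {1, 3, 6, 8, 11}  B6 = {3, 6, 7, 8, 11}  B7 = {3, 5, 9, 10, 11}  B8 = {0, 1, 6, 8, 11}
Tree: B1–B2, B2–B3, B3–B4, B1–B5, B5–B6, B3–B7, B5–B8

The largest bag has 5 vertices, giving width 4; this decomposition certifies tw(G) ≤ 4. On the other hand G contains the 5-clique {0, 1, 6, 8, 11}. A clique must lie in a single bag of any decomposition, so no decomposition can have width below 4. The upper and lower bounds meet at 4, so that is the treewidth.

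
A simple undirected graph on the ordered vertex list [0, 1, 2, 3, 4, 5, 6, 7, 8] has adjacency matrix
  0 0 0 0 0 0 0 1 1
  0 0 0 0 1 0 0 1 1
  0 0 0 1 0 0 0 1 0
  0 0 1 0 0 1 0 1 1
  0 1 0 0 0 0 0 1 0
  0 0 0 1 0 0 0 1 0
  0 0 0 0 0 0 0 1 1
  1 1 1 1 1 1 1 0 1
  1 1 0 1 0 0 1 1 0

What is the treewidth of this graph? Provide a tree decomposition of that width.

Treewidth 2.
One optimal decomposition is:
Bags: B1 = {6, 7, 8}  B2 = {3, 7, 8}  B3 = {2, 3, 7}  B4 = {1, 7, 8}  B5 = {1, 4, 7}  B6 = {3, 5, 7}  B7 = {0, 7, 8}
Tree: B1–B2, B2–B3, B2–B4, B4–B5, B2–B6, B1–B7

Each bag holds 3 vertices, so the decomposition has width 2, which upper-bounds the treewidth. Conversely, {0, 7, 8} is a clique of size 3, and the vertices of any clique must share a bag in every tree decomposition; so some bag has ≥ 3 vertices and tw(G) ≥ 2. The upper and lower bounds meet at 2, so that is the treewidth.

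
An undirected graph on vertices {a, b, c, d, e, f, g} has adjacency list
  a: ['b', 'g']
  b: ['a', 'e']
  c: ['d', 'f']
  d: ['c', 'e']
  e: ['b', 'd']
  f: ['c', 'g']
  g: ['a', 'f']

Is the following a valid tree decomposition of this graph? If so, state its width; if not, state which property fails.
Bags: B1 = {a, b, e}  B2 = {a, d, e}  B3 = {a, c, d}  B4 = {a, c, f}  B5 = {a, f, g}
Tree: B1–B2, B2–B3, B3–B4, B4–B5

Yes; width 2.

Vertex coverage: the bags together contain {a, b, c, d, e, f, g}, the full vertex set. Edge coverage: each edge of G has both endpoints in at least one bag. Running intersection: for every vertex, the bags containing it form a connected subtree. All three properties hold, so this is a valid tree decomposition of width max|bag| − 1 = 2, and hence tw(G) ≤ 2.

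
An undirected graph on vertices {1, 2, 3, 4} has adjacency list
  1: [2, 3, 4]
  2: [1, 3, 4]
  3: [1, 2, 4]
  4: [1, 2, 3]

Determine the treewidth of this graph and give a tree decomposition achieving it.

With just one bag of size 4, the width is 4 − 1 = 3, so tw(G) ≤ 3. On the other hand G contains the 4-clique {1, 2, 3, 4}. A clique must lie in a single bag of any decomposition, so no decomposition can have width below 3. The upper and lower bounds meet at 3, so that is the treewidth.

Treewidth 3.
One such decomposition:
Bags: B1 = {1, 2, 3, 4}
Tree: (single bag)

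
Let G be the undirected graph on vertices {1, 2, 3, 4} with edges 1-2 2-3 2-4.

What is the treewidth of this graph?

A width-1 tree decomposition is:
Bags: B1 = {1, 2}  B2 = {2, 4}  B3 = {2, 3}
Tree: B1–B2, B1–B3
Every bag has size at most 2, so the width is 2 − 1 = 1 and tw(G) ≤ 1. G has an edge, so its treewidth is at least 1. Combining the bounds, tw(G) = 1.

1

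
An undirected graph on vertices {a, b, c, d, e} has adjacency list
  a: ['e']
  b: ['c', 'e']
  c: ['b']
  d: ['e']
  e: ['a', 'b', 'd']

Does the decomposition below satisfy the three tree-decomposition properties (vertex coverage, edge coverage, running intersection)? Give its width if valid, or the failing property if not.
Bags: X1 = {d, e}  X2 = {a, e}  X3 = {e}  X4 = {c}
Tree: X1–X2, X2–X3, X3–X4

A tree decomposition must satisfy three properties: every vertex lies in some bag; for every edge, both endpoints lie together in some bag; and for every vertex, the bags containing it form a connected subtree. Here vertex b appears in no bag, so the decomposition is invalid.

No — vertex b appears in no bag.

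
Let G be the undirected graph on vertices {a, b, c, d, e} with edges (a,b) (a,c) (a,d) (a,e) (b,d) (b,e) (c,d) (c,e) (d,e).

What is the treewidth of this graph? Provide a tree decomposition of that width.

Treewidth 3.
Bags: B1 = {a, b, d, e}  B2 = {a, c, d, e}
Tree: B1–B2

Each bag holds 4 vertices, so the decomposition has width 3, which upper-bounds the treewidth. On the other hand G contains the 4-clique {a, c, d, e}. A clique must lie in a single bag of any decomposition, so no decomposition can have width below 3. Therefore the treewidth is 3.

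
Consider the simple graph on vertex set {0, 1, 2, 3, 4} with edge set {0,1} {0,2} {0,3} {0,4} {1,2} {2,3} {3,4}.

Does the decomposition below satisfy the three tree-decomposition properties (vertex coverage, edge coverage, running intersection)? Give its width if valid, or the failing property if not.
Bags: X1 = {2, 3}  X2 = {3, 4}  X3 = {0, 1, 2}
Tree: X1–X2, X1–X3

A tree decomposition must satisfy three properties: every vertex lies in some bag; for every edge, both endpoints lie together in some bag; and for every vertex, the bags containing it form a connected subtree. Here edge (0,3) lies in no bag, so the decomposition is invalid.

No — edge (0,3) lies in no bag.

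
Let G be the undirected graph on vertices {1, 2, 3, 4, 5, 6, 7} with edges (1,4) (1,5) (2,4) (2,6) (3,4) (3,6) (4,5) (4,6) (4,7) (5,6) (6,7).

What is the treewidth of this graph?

A width-2 tree decomposition is:
Bags: B1 = {4, 5, 6}  B2 = {2, 4, 6}  B3 = {4, 6, 7}  B4 = {1, 4, 5}  B5 = {3, 4, 6}
Tree: B1–B2, B1–B3, B1–B4, B3–B5
The largest bag has 3 vertices, giving width 2; this decomposition certifies tw(G) ≤ 2. On the other hand G contains the 3-clique {1, 4, 5}. A clique must lie in a single bag of any decomposition, so no decomposition can have width below 2. Hence tw(G) = 2 exactly.

2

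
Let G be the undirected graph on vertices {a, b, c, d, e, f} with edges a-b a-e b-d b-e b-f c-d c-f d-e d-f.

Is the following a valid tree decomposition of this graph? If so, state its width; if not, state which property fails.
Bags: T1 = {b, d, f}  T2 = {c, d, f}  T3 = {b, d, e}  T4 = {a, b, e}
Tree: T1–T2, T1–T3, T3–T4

Yes; width 2.

Every vertex of G appears in some bag (union = {a, b, c, d, e, f}); every edge is covered by a bag; and for each vertex v the set of bags containing v is connected in the bag tree. The decomposition is therefore valid. The largest bag has 3 vertices, so the width is 2.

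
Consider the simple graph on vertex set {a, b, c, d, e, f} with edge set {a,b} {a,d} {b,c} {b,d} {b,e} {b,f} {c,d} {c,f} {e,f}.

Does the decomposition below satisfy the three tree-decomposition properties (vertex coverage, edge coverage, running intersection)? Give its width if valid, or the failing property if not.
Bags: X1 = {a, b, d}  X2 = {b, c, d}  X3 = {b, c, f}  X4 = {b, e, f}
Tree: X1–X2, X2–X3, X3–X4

Vertex coverage: the bags together contain {a, b, c, d, e, f}, the full vertex set. Edge coverage: each edge of G has both endpoints in at least one bag. Running intersection: for every vertex, the bags containing it form a connected subtree. All three properties hold, so this is a valid tree decomposition of width max|bag| − 1 = 2, and hence tw(G) ≤ 2.

Yes; width 2.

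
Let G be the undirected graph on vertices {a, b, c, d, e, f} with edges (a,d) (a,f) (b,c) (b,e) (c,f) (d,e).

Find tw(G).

2

A width-2 tree decomposition is:
Bags: B1 = {a, d, e}  B2 = {a, b, e}  B3 = {a, b, c}  B4 = {a, c, f}
Tree: B1–B2, B2–B3, B3–B4
Each bag holds 3 vertices, so the decomposition has width 2, which upper-bounds the treewidth. Since a–d–e–b–c–f–a is a cycle in G, G is not acyclic. Forests are exactly the graphs of treewidth ≤ 1, so tw(G) ≥ 2. Therefore the treewidth is 2.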